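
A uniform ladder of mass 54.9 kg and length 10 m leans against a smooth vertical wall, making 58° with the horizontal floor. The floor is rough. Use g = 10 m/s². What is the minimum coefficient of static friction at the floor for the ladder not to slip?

ΣF_y = 0: N_floor = 54.9×10 = 549 N.
Torques about the foot: N_wall · 10 sin 58° = 54.9×10×5 cos 58° → N_wall = 171.53 N.
ΣF_x = 0: f_floor = N_wall = 171.53 N.
μ_min = f_floor / N_floor = 171.53 / 549 = 0.3124.

μ_min ≈ 0.312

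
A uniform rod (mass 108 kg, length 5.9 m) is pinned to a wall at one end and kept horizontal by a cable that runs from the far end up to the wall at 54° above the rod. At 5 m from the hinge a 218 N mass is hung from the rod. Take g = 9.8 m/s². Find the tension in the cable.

T ≈ 882 N

Take torques about the hinge: T sin 54° · 5.9 = 108×9.8×2.95 + 218×5 = 4212.3 N·m.
So T = 4212.3 / (0.8090 × 5.9) = 882.49 N.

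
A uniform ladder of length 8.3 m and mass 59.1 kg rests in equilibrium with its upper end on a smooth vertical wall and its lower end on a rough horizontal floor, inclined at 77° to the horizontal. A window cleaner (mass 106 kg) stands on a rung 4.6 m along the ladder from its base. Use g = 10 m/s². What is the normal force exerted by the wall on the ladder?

N_wall ≈ 204 N

Torques about the foot: N_wall · 8.3 sin 77° = 59.1×10×4.15 cos 77° + 106×10×4.6 cos 77° → N_wall = 203.85 N.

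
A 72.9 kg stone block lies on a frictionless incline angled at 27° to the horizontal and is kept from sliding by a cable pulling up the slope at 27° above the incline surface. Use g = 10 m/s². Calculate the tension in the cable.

Take axes along and perpendicular to the incline. Weight components: W sin 27° = 331 N down-slope, W cos 27° = 649.5 N into the surface.
Along incline: T cos 27° = W sin 27° → T = 371.4 N.
Perpendicular: N = W cos 27° − T sin 27° = 480.9 N.

T ≈ 371 N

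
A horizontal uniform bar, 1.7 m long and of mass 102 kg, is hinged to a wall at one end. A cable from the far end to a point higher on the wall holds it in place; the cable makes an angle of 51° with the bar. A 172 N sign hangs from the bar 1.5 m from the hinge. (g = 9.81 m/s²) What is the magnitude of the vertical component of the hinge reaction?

|H_y| ≈ 521 N

Take torques about the hinge: T sin 51° · 1.7 = 102×9.81×0.85 + 172×1.5 = 1108.5 N·m.
So T = 1108.5 / (0.7771 × 1.7) = 839.06 N.
ΣF_y = 0: H_y = (102×9.81 + 172) − T sin 51° = 1172.6 − 652.07 = 520.55 N.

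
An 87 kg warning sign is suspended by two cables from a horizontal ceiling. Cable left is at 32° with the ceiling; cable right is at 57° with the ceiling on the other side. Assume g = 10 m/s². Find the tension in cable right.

Weight W = 87 × 10 = 870 N acts straight down.
Horizontal: T_left cos 32° = T_right cos 57°  →  T_left = 0.6422 T_right.
Vertical: T_left sin 32° + T_right sin 57° = 870.
Substituting the horizontal relation into the vertical equation gives 1.179 T_right = 870, so T_right = 737.9 N.

T_right ≈ 738 N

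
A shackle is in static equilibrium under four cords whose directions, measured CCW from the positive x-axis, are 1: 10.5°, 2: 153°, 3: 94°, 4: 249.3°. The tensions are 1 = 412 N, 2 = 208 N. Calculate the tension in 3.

Resolve: ΣF_x = 412 cos 10.5° + 208 cos 153° + T_3 cos 94° + T_4 cos 249.3° = 0.
        ΣF_y = 412 sin 10.5° + 208 sin 153° + T_3 sin 94° + T_4 sin 249.3° = 0.
The known terms sum to (219.8, 169.5) N, so -0.0698 T_3 − 0.3535 T_4 = -219.8 and 0.9976 T_3 − 0.9354 T_4 = -169.5.
Solving simultaneously: T_3 = 348.6 N, T_4 = 553 N.

T_3 ≈ 349 N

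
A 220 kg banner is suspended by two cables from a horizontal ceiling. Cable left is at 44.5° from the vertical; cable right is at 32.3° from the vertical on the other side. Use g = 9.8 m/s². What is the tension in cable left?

T_left ≈ 1180 N

Angles from the horizontal: cable left is 90° − 44.5° = 45.5°, cable right is 90° − 32.3° = 57.7°.
Weight W = 220 × 9.8 = 2156 N acts straight down.
Horizontal: T_left cos 45.5° = T_right cos 57.7°  →  T_right = 1.312 T_left.
Vertical: T_left sin 45.5° + T_right sin 57.7° = 2156.
Substituting the horizontal relation into the vertical equation gives 1.822 T_left = 2156, so T_left = 1183 N.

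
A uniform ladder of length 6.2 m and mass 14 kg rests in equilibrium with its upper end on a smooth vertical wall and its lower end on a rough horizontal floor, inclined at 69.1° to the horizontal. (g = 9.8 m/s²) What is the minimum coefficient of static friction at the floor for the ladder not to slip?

μ_min ≈ 0.191

ΣF_y = 0: N_floor = 14×9.8 = 137.2 N.
Torques about the foot: N_wall · 6.2 sin 69.1° = 14×9.8×3.1 cos 69.1° → N_wall = 26.196 N.
ΣF_x = 0: f_floor = N_wall = 26.196 N.
μ_min = f_floor / N_floor = 26.196 / 137.2 = 0.1909.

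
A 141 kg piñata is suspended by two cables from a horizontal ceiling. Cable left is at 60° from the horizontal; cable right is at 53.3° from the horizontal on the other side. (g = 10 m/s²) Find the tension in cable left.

T_left ≈ 917 N

Weight W = 141 × 10 = 1410 N acts straight down.
Horizontal: T_left cos 60° = T_right cos 53.3°  →  T_right = 0.8366 T_left.
Vertical: T_left sin 60° + T_right sin 53.3° = 1410.
Substituting the horizontal relation into the vertical equation gives 1.537 T_left = 1410, so T_left = 917.5 N.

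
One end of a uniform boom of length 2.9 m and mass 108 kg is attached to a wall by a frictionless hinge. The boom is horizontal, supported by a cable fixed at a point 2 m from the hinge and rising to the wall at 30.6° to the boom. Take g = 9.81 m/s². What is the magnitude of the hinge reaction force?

Take torques about the hinge: T sin 30.6° · 2 = 108×9.81×1.45 = 1536.2 N·m.
So T = 1536.2 / (0.5090 × 2) = 1509 N.
ΣF_x = 0: H_x = T cos 30.6° = 1298.8 N.
ΣF_y = 0: H_y = (108×9.81) − T sin 30.6° = 1059.5 − 768.12 = 291.36 N.
|H| = √(H_x² + H_y²) = √((1298.8)² + (291.36)²) = 1331.1 N.

|H| ≈ 1330 N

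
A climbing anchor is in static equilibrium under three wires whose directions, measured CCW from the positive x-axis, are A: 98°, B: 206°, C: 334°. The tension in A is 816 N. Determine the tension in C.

Resolve: ΣF_x = 816 cos 98° + T_B cos 206° + T_C cos 334° = 0.
        ΣF_y = 816 sin 98° + T_B sin 206° + T_C sin 334° = 0.
The known terms sum to (-113.6, 808.1) N, so -0.8988 T_B + 0.8988 T_C = 113.6 and -0.4384 T_B − 0.4384 T_C = -808.1.
Solving simultaneously: T_B = 858.5 N, T_C = 984.8 N.

T_C ≈ 985 N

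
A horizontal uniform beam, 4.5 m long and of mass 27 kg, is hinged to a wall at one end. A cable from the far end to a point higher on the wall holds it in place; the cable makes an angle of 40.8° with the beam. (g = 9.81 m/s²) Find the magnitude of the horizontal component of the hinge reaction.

Take torques about the hinge: T sin 40.8° · 4.5 = 27×9.81×2.25 = 595.96 N·m.
So T = 595.96 / (0.6534 × 4.5) = 202.68 N.
ΣF_x = 0: H_x = T cos 40.8° = 153.43 N.

H_x ≈ 153 N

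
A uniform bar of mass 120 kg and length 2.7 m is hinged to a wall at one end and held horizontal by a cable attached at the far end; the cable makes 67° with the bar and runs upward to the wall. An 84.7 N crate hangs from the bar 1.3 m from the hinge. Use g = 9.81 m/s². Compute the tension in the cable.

Take torques about the hinge: T sin 67° · 2.7 = 120×9.81×1.35 + 84.7×1.3 = 1699.3 N·m.
So T = 1699.3 / (0.9205 × 2.7) = 683.74 N.

T ≈ 684 N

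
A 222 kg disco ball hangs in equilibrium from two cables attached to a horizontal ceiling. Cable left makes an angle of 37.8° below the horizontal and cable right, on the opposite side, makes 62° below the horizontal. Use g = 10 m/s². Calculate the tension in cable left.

Weight W = 222 × 10 = 2220 N acts straight down.
Horizontal: T_left cos 37.8° = T_right cos 62°  →  T_right = 1.683 T_left.
Vertical: T_left sin 37.8° + T_right sin 62° = 2220.
Substituting the horizontal relation into the vertical equation gives 2.099 T_left = 2220, so T_left = 1058 N.

T_left ≈ 1060 N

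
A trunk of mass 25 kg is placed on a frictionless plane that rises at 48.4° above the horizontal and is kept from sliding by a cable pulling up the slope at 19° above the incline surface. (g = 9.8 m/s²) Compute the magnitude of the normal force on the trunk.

N ≈ 99.6 N

Take axes along and perpendicular to the incline. Weight components: W sin 48.4° = 183.2 N down-slope, W cos 48.4° = 162.7 N into the surface.
Along incline: T cos 19° = W sin 48.4° → T = 193.8 N.
Perpendicular: N = W cos 48.4° − T sin 19° = 99.58 N.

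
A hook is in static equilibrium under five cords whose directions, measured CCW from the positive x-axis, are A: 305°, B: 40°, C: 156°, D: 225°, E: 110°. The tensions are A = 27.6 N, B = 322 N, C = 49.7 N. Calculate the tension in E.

T_E ≈ 9.76 N

Resolve: ΣF_x = 27.6 cos 305° + 322 cos 40° + 49.7 cos 156° + T_D cos 225° + T_E cos 110° = 0.
        ΣF_y = 27.6 sin 305° + 322 sin 40° + 49.7 sin 156° + T_D sin 225° + T_E sin 110° = 0.
The known terms sum to (217.1, 204.6) N, so -0.7071 T_D − 0.3420 T_E = -217.1 and -0.7071 T_D + 0.9397 T_E = -204.6.
Solving simultaneously: T_D = 302.3 N, T_E = 9.760 N.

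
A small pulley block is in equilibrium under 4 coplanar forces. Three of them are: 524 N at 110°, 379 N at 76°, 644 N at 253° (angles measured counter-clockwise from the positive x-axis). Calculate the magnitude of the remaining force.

Sum the known components: ΣF_x = -275.8 N, ΣF_y = 244.3 N.
For equilibrium the remaining force must supply (−ΣF_x, −ΣF_y) = (275.8, -244.3) N.
Magnitude = √((275.8)² + (-244.3)²) = 368.4 N; direction = atan2(-244.3, 275.8) = 318.5°.

F ≈ 368 N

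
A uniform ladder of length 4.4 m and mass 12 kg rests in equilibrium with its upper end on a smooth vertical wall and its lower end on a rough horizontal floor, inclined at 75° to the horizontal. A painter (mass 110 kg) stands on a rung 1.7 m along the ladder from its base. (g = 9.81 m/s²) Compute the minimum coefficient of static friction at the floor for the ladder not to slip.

ΣF_y = 0: N_floor = 12×9.81 + 110×9.81 = 1196.8 N.
Torques about the foot: N_wall · 4.4 sin 75° = 12×9.81×2.2 cos 75° + 110×9.81×1.7 cos 75° → N_wall = 127.49 N.
ΣF_x = 0: f_floor = N_wall = 127.49 N.
μ_min = f_floor / N_floor = 127.49 / 1196.8 = 0.1065.

μ_min ≈ 0.107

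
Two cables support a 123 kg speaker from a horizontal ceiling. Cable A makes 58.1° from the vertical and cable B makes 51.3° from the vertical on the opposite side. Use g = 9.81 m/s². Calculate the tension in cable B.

Angles from the horizontal: cable A is 90° − 58.1° = 31.9°, cable B is 90° − 51.3° = 38.7°.
Weight W = 123 × 9.81 = 1207 N acts straight down.
Horizontal: T_A cos 31.9° = T_B cos 38.7°  →  T_A = 0.9193 T_B.
Vertical: T_A sin 31.9° + T_B sin 38.7° = 1207.
Substituting the horizontal relation into the vertical equation gives 1.111 T_B = 1207, so T_B = 1086 N.

T_B ≈ 1090 N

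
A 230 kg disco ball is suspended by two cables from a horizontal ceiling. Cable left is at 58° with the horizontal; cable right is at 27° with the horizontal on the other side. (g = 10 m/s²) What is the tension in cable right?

T_right ≈ 1220 N

Weight W = 230 × 10 = 2300 N acts straight down.
Horizontal: T_left cos 58° = T_right cos 27°  →  T_left = 1.681 T_right.
Vertical: T_left sin 58° + T_right sin 27° = 2300.
Substituting the horizontal relation into the vertical equation gives 1.88 T_right = 2300, so T_right = 1223 N.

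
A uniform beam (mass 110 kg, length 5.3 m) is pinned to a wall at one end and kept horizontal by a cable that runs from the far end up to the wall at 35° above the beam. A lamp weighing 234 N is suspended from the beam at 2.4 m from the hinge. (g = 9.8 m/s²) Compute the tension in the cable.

Take torques about the hinge: T sin 35° · 5.3 = 110×9.8×2.65 + 234×2.4 = 3418.3 N·m.
So T = 3418.3 / (0.5736 × 5.3) = 1124.5 N.

T ≈ 1120 N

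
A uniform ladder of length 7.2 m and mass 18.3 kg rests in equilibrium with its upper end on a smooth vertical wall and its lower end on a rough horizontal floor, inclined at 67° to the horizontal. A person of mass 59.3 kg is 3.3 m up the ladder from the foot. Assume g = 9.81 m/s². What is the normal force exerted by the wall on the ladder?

Torques about the foot: N_wall · 7.2 sin 67° = 18.3×9.81×3.6 cos 67° + 59.3×9.81×3.3 cos 67° → N_wall = 151.28 N.

N_wall ≈ 151 N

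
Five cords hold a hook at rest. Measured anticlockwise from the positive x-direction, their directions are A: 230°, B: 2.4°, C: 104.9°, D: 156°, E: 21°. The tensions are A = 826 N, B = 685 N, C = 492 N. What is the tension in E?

T_E ≈ 151 N

Resolve: ΣF_x = 826 cos 230° + 685 cos 2.4° + 492 cos 104.9° + T_D cos 156° + T_E cos 21° = 0.
        ΣF_y = 826 sin 230° + 685 sin 2.4° + 492 sin 104.9° + T_D sin 156° + T_E sin 21° = 0.
The known terms sum to (26.95, -128.6) N, so -0.9135 T_D + 0.9336 T_E = -26.95 and 0.4067 T_D + 0.3584 T_E = 128.6.
Solving simultaneously: T_D = 183.5 N, T_E = 150.7 N.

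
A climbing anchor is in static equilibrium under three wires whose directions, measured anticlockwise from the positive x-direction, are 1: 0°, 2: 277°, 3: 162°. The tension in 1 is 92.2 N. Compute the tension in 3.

Resolve: ΣF_x = 92.2 cos 0° + T_2 cos 277° + T_3 cos 162° = 0.
        ΣF_y = 92.2 sin 0° + T_2 sin 277° + T_3 sin 162° = 0.
The known terms sum to (92.2, 0) N, so 0.1219 T_2 − 0.9511 T_3 = -92.2 and -0.9925 T_2 + 0.3090 T_3 = 0.
Solving simultaneously: T_2 = 31.44 N, T_3 = 101 N.

T_3 ≈ 101 N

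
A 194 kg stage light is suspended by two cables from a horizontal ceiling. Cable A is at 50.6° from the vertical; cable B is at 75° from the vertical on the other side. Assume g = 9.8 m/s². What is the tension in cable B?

T_B ≈ 1810 N

Angles from the horizontal: cable A is 90° − 50.6° = 39.4°, cable B is 90° − 75° = 15°.
Weight W = 194 × 9.8 = 1901 N acts straight down.
Horizontal: T_A cos 39.4° = T_B cos 15°  →  T_A = 1.25 T_B.
Vertical: T_A sin 39.4° + T_B sin 15° = 1901.
Substituting the horizontal relation into the vertical equation gives 1.052 T_B = 1901, so T_B = 1807 N.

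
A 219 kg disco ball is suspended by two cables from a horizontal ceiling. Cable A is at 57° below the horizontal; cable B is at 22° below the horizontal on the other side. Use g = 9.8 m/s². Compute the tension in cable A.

T_A ≈ 2030 N

Weight W = 219 × 9.8 = 2146 N acts straight down.
Horizontal: T_A cos 57° = T_B cos 22°  →  T_B = 0.5874 T_A.
Vertical: T_A sin 57° + T_B sin 22° = 2146.
Substituting the horizontal relation into the vertical equation gives 1.059 T_A = 2146, so T_A = 2027 N.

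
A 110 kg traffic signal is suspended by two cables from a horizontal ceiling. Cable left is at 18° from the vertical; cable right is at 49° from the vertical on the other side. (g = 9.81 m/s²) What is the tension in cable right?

Angles from the horizontal: cable left is 90° − 18° = 72°, cable right is 90° − 49° = 41°.
Weight W = 110 × 9.81 = 1079 N acts straight down.
Horizontal: T_left cos 72° = T_right cos 41°  →  T_left = 2.442 T_right.
Vertical: T_left sin 72° + T_right sin 41° = 1079.
Substituting the horizontal relation into the vertical equation gives 2.979 T_right = 1079, so T_right = 362.3 N.

T_right ≈ 362 N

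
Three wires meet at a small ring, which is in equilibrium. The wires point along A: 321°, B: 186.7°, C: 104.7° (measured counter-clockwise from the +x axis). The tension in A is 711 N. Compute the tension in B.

Resolve: ΣF_x = 711 cos 321° + T_B cos 186.7° + T_C cos 104.7° = 0.
        ΣF_y = 711 sin 321° + T_B sin 186.7° + T_C sin 104.7° = 0.
The known terms sum to (552.6, -447.4) N, so -0.9932 T_B − 0.2538 T_C = -552.6 and -0.1167 T_B + 0.9673 T_C = 447.4.
Solving simultaneously: T_B = 425.1 N, T_C = 513.9 N.

T_B ≈ 425 N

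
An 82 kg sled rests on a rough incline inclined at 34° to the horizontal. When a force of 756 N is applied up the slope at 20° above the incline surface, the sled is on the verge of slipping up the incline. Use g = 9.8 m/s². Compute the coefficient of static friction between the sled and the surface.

On the verge of sliding up the incline, friction is at its maximum μN and acts down the slope.
Perpendicular to incline: N = W cos 34° − P sin 20° = 666.2 − 258.6 = 407.6 N.
Along incline: P cos 20° − μN = W sin 34° → μ = −(W sin 34° − P cos 20°) / N = 0.6404.

μ ≈ 0.640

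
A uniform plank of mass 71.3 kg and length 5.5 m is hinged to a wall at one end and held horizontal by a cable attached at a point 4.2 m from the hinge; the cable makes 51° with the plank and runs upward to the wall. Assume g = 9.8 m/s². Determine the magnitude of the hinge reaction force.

Take torques about the hinge: T sin 51° · 4.2 = 71.3×9.8×2.75 = 1921.5 N·m.
So T = 1921.5 / (0.7771 × 4.2) = 588.7 N.
ΣF_x = 0: H_x = T cos 51° = 370.48 N.
ΣF_y = 0: H_y = (71.3×9.8) − T sin 51° = 698.74 − 457.51 = 241.23 N.
|H| = √(H_x² + H_y²) = √((370.48)² + (241.23)²) = 442.1 N.

|H| ≈ 442 N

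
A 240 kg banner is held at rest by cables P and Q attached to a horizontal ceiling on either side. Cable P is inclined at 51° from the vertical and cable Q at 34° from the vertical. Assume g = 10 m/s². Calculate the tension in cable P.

Angles from the horizontal: cable P is 90° − 51° = 39°, cable Q is 90° − 34° = 56°.
Weight W = 240 × 10 = 2400 N acts straight down.
Horizontal: T_P cos 39° = T_Q cos 56°  →  T_Q = 1.39 T_P.
Vertical: T_P sin 39° + T_Q sin 56° = 2400.
Substituting the horizontal relation into the vertical equation gives 1.781 T_P = 2400, so T_P = 1347 N.

T_P ≈ 1350 N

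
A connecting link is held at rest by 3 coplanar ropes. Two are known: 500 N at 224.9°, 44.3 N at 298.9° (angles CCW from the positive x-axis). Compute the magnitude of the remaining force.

F ≈ 514 N

Sum the known components: ΣF_x = -332.8 N, ΣF_y = -391.7 N.
For equilibrium the remaining force must supply (−ΣF_x, −ΣF_y) = (332.8, 391.7) N.
Magnitude = √((332.8)² + (391.7)²) = 514 N; direction = atan2(391.7, 332.8) = 49.7°.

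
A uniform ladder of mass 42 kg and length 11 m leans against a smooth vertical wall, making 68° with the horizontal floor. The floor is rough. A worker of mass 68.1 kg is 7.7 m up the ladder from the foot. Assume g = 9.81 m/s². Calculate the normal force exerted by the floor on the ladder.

ΣF_y = 0: N_floor = 42×9.81 + 68.1×9.81 = 1080.1 N.

N_floor ≈ 1080 N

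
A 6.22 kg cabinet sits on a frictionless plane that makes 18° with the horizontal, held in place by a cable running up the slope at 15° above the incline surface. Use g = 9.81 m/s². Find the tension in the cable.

Take axes along and perpendicular to the incline. Weight components: W sin 18° = 18.86 N down-slope, W cos 18° = 58.03 N into the surface.
Along incline: T cos 15° = W sin 18° → T = 19.52 N.
Perpendicular: N = W cos 18° − T sin 15° = 52.98 N.

T ≈ 19.5 N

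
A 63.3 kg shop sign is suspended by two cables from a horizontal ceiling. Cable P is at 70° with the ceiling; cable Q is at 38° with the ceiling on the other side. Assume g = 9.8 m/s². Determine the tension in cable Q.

Weight W = 63.3 × 9.8 = 620.3 N acts straight down.
Horizontal: T_P cos 70° = T_Q cos 38°  →  T_P = 2.304 T_Q.
Vertical: T_P sin 70° + T_Q sin 38° = 620.3.
Substituting the horizontal relation into the vertical equation gives 2.781 T_Q = 620.3, so T_Q = 223.1 N.

T_Q ≈ 223 N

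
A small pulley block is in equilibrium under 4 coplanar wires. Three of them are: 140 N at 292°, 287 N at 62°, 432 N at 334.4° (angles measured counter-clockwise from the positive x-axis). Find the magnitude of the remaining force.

Sum the known components: ΣF_x = 576.8 N, ΣF_y = -63.06 N.
For equilibrium the remaining force must supply (−ΣF_x, −ΣF_y) = (-576.8, 63.06) N.
Magnitude = √((-576.8)² + (63.06)²) = 580.2 N; direction = atan2(63.06, -576.8) = 173.8°.

F ≈ 580 N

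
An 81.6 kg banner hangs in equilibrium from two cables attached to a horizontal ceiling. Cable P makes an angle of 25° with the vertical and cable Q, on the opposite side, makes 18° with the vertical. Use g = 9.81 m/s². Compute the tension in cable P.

Angles from the horizontal: cable P is 90° − 25° = 65°, cable Q is 90° − 18° = 72°.
Weight W = 81.6 × 9.81 = 800.5 N acts straight down.
Horizontal: T_P cos 65° = T_Q cos 72°  →  T_Q = 1.368 T_P.
Vertical: T_P sin 65° + T_Q sin 72° = 800.5.
Substituting the horizontal relation into the vertical equation gives 2.207 T_P = 800.5, so T_P = 362.7 N.

T_P ≈ 363 N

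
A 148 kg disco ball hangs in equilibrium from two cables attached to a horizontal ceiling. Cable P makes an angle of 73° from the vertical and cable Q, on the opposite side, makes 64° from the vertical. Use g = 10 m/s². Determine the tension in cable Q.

T_Q ≈ 2080 N

Angles from the horizontal: cable P is 90° − 73° = 17°, cable Q is 90° − 64° = 26°.
Weight W = 148 × 10 = 1480 N acts straight down.
Horizontal: T_P cos 17° = T_Q cos 26°  →  T_P = 0.9399 T_Q.
Vertical: T_P sin 17° + T_Q sin 26° = 1480.
Substituting the horizontal relation into the vertical equation gives 0.7132 T_Q = 1480, so T_Q = 2075 N.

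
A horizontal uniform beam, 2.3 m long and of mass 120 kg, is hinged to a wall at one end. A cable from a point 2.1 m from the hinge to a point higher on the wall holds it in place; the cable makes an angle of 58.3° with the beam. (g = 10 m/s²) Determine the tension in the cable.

T ≈ 772 N

Take torques about the hinge: T sin 58.3° · 2.1 = 120×10×1.15 = 1380 N·m.
So T = 1380 / (0.8508 × 2.1) = 772.37 N.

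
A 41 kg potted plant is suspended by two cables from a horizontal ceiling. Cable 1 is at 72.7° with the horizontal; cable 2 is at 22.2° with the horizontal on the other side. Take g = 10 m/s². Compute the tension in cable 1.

T_1 ≈ 381 N

Weight W = 41 × 10 = 410 N acts straight down.
Horizontal: T_1 cos 72.7° = T_2 cos 22.2°  →  T_2 = 0.3212 T_1.
Vertical: T_1 sin 72.7° + T_2 sin 22.2° = 410.
Substituting the horizontal relation into the vertical equation gives 1.076 T_1 = 410, so T_1 = 381 N.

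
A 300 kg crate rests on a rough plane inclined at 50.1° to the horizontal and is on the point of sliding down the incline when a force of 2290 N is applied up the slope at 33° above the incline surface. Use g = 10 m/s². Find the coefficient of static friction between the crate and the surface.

μ ≈ 0.563

On the verge of sliding down the incline, friction is at its maximum μN and acts up the slope.
Perpendicular to incline: N = W cos 50.1° − P sin 33° = 1924 − 1247 = 677.1 N.
Along incline: P cos 33° + μN = W sin 50.1° → μ = (W sin 50.1° − P cos 33°) / N = 0.5626.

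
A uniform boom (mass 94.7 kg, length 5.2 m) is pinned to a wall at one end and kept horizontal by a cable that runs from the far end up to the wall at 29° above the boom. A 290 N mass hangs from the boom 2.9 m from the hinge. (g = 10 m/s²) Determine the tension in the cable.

Take torques about the hinge: T sin 29° · 5.2 = 94.7×10×2.6 + 290×2.9 = 3303.2 N·m.
So T = 3303.2 / (0.4848 × 5.2) = 1310.3 N.

T ≈ 1310 N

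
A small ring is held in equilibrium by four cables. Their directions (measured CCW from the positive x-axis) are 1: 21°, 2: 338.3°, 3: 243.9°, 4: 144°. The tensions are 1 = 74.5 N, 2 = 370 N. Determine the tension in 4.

Resolve: ΣF_x = 74.5 cos 21° + 370 cos 338.3° + T_3 cos 243.9° + T_4 cos 144° = 0.
        ΣF_y = 74.5 sin 21° + 370 sin 338.3° + T_3 sin 243.9° + T_4 sin 144° = 0.
The known terms sum to (413.3, -110.1) N, so -0.4399 T_3 − 0.8090 T_4 = -413.3 and -0.8980 T_3 + 0.5878 T_4 = 110.1.
Solving simultaneously: T_3 = 156.2 N, T_4 = 426 N.

T_4 ≈ 426 N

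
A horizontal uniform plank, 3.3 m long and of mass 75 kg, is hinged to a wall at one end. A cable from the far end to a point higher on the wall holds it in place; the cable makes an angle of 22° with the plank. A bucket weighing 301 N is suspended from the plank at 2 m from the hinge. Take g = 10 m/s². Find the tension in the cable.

Take torques about the hinge: T sin 22° · 3.3 = 75×10×1.65 + 301×2 = 1839.5 N·m.
So T = 1839.5 / (0.3746 × 3.3) = 1488 N.

T ≈ 1490 N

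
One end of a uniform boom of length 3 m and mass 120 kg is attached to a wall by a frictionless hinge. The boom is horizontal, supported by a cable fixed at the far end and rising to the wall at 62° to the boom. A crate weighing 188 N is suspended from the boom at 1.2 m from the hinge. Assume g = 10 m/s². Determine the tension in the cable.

T ≈ 765 N

Take torques about the hinge: T sin 62° · 3 = 120×10×1.5 + 188×1.2 = 2025.6 N·m.
So T = 2025.6 / (0.8829 × 3) = 764.71 N.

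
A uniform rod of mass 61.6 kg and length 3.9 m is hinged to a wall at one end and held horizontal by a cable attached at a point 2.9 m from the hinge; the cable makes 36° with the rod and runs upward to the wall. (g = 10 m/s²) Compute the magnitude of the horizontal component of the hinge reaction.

H_x ≈ 570 N

Take torques about the hinge: T sin 36° · 2.9 = 61.6×10×1.95 = 1201.2 N·m.
So T = 1201.2 / (0.5878 × 2.9) = 704.69 N.
ΣF_x = 0: H_x = T cos 36° = 570.11 N.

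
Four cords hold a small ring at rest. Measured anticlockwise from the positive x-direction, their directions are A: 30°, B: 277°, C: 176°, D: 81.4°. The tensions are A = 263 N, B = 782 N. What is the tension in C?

T_C ≈ 417 N

Resolve: ΣF_x = 263 cos 30° + 782 cos 277° + T_C cos 176° + T_D cos 81.4° = 0.
        ΣF_y = 263 sin 30° + 782 sin 277° + T_C sin 176° + T_D sin 81.4° = 0.
The known terms sum to (323.1, -644.7) N, so -0.9976 T_C + 0.1495 T_D = -323.1 and 0.0698 T_C + 0.9888 T_D = 644.7.
Solving simultaneously: T_C = 417.2 N, T_D = 622.6 N.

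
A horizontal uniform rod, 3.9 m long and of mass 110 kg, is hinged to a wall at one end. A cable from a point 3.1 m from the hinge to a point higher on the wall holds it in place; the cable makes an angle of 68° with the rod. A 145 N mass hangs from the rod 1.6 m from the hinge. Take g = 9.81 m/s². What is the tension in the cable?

T ≈ 813 N

Take torques about the hinge: T sin 68° · 3.1 = 110×9.81×1.95 + 145×1.6 = 2336.2 N·m.
So T = 2336.2 / (0.9272 × 3.1) = 812.81 N.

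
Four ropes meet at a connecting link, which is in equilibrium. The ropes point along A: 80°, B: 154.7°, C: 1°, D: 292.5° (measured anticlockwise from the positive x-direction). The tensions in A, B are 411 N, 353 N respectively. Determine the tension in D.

Resolve: ΣF_x = 411 cos 80° + 353 cos 154.7° + T_C cos 1° + T_D cos 292.5° = 0.
        ΣF_y = 411 sin 80° + 353 sin 154.7° + T_C sin 1° + T_D sin 292.5° = 0.
The known terms sum to (-247.8, 555.6) N, so 0.9998 T_C + 0.3827 T_D = 247.8 and 0.0175 T_C − 0.9239 T_D = -555.6.
Solving simultaneously: T_C = 17.51 N, T_D = 601.7 N.

T_D ≈ 602 N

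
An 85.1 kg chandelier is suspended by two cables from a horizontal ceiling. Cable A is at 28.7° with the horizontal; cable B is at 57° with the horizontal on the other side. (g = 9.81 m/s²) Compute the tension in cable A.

T_A ≈ 456 N

Weight W = 85.1 × 9.81 = 834.8 N acts straight down.
Horizontal: T_A cos 28.7° = T_B cos 57°  →  T_B = 1.611 T_A.
Vertical: T_A sin 28.7° + T_B sin 57° = 834.8.
Substituting the horizontal relation into the vertical equation gives 1.831 T_A = 834.8, so T_A = 456 N.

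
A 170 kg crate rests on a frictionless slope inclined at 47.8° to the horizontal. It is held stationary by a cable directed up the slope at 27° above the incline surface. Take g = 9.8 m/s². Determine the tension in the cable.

T ≈ 1390 N

Take axes along and perpendicular to the incline. Weight components: W sin 47.8° = 1234 N down-slope, W cos 47.8° = 1119 N into the surface.
Along incline: T cos 27° = W sin 47.8° → T = 1385 N.
Perpendicular: N = W cos 47.8° − T sin 27° = 490.2 N.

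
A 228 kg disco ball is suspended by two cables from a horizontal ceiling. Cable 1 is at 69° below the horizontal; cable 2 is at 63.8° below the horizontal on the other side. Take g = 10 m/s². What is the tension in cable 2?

T_2 ≈ 1110 N

Weight W = 228 × 10 = 2280 N acts straight down.
Horizontal: T_1 cos 69° = T_2 cos 63.8°  →  T_1 = 1.232 T_2.
Vertical: T_1 sin 69° + T_2 sin 63.8° = 2280.
Substituting the horizontal relation into the vertical equation gives 2.047 T_2 = 2280, so T_2 = 1114 N.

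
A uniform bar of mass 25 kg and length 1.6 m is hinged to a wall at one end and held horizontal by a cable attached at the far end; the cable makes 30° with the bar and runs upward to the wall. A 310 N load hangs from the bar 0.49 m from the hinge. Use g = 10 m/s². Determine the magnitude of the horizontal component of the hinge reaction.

H_x ≈ 381 N

Take torques about the hinge: T sin 30° · 1.6 = 25×10×0.8 + 310×0.49 = 351.9 N·m.
So T = 351.9 / (0.5000 × 1.6) = 439.88 N.
ΣF_x = 0: H_x = T cos 30° = 380.94 N.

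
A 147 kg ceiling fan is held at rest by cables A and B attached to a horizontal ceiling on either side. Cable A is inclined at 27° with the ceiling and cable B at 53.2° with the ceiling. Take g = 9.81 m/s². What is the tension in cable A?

Weight W = 147 × 9.81 = 1442 N acts straight down.
Horizontal: T_A cos 27° = T_B cos 53.2°  →  T_B = 1.487 T_A.
Vertical: T_A sin 27° + T_B sin 53.2° = 1442.
Substituting the horizontal relation into the vertical equation gives 1.645 T_A = 1442, so T_A = 876.6 N.

T_A ≈ 877 N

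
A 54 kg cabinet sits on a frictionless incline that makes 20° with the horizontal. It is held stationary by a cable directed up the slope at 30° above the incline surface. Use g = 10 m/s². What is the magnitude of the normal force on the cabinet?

Take axes along and perpendicular to the incline. Weight components: W sin 20° = 184.7 N down-slope, W cos 20° = 507.4 N into the surface.
Along incline: T cos 30° = W sin 20° → T = 213.3 N.
Perpendicular: N = W cos 20° − T sin 30° = 400.8 N.

N ≈ 401 N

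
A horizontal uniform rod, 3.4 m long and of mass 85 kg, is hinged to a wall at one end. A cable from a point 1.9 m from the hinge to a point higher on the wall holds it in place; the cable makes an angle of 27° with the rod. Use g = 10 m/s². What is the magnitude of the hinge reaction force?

|H| ≈ 1500 N

Take torques about the hinge: T sin 27° · 1.9 = 85×10×1.7 = 1445 N·m.
So T = 1445 / (0.4540 × 1.9) = 1675.2 N.
ΣF_x = 0: H_x = T cos 27° = 1492.6 N.
ΣF_y = 0: H_y = (85×10) − T sin 27° = 850 − 760.53 = 89.474 N.
|H| = √(H_x² + H_y²) = √((1492.6)² + (89.474)²) = 1495.3 N.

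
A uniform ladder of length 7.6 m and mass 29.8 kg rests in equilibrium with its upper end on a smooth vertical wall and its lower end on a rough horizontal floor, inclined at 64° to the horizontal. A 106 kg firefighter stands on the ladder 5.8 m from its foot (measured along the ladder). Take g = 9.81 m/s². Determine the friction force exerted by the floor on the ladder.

f ≈ 458 N

Torques about the foot: N_wall · 7.6 sin 64° = 29.8×9.81×3.8 cos 64° + 106×9.81×5.8 cos 64° → N_wall = 458.34 N.
ΣF_x = 0: f_floor = N_wall = 458.34 N.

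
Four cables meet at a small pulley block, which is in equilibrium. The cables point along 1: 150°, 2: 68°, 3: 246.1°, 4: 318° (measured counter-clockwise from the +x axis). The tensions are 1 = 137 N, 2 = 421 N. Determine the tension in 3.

Resolve: ΣF_x = 137 cos 150° + 421 cos 68° + T_3 cos 246.1° + T_4 cos 318° = 0.
        ΣF_y = 137 sin 150° + 421 sin 68° + T_3 sin 246.1° + T_4 sin 318° = 0.
The known terms sum to (39.06, 458.8) N, so -0.4051 T_3 + 0.7431 T_4 = -39.06 and -0.9143 T_3 − 0.6691 T_4 = -458.8.
Solving simultaneously: T_3 = 386.2 N, T_4 = 158 N.

T_3 ≈ 386 N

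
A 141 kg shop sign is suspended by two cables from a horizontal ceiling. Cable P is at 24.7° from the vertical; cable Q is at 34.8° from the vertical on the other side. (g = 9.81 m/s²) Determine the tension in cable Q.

Angles from the horizontal: cable P is 90° − 24.7° = 65.3°, cable Q is 90° − 34.8° = 55.2°.
Weight W = 141 × 9.81 = 1383 N acts straight down.
Horizontal: T_P cos 65.3° = T_Q cos 55.2°  →  T_P = 1.366 T_Q.
Vertical: T_P sin 65.3° + T_Q sin 55.2° = 1383.
Substituting the horizontal relation into the vertical equation gives 2.062 T_Q = 1383, so T_Q = 670.8 N.

T_Q ≈ 671 N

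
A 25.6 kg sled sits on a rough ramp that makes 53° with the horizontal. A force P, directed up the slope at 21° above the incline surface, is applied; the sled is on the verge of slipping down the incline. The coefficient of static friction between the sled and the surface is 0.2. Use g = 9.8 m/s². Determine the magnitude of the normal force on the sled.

On the verge of sliding down the incline, friction equals μN and acts up the slope.
Perpendicular: N + P sin 21° = W cos 53° = 151 N.
Along incline: P cos 21° + μN = W sin 53° with W sin 53° = 200.4 N.
Solving the pair for P and N: P = 197.4 N, N = 80.23 N (and f = μN = 16.05 N).

N ≈ 80.2 N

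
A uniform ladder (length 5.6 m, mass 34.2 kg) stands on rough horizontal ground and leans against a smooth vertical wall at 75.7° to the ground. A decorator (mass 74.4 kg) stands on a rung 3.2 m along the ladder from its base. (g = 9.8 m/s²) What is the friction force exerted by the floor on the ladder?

f ≈ 149 N

Torques about the foot: N_wall · 5.6 sin 75.7° = 34.2×9.8×2.8 cos 75.7° + 74.4×9.8×3.2 cos 75.7° → N_wall = 148.92 N.
ΣF_x = 0: f_floor = N_wall = 148.92 N.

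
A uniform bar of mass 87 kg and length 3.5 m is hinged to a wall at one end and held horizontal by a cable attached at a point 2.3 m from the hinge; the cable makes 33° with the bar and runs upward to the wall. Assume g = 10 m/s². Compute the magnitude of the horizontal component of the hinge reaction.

H_x ≈ 1020 N

Take torques about the hinge: T sin 33° · 2.3 = 87×10×1.75 = 1522.5 N·m.
So T = 1522.5 / (0.5446 × 2.3) = 1215.4 N.
ΣF_x = 0: H_x = T cos 33° = 1019.3 N.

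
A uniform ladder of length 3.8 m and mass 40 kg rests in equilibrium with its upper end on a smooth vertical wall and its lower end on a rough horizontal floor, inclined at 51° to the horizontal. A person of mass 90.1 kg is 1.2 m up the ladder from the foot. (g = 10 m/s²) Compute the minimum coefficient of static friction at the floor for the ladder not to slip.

ΣF_y = 0: N_floor = 40×10 + 90.1×10 = 1301 N.
Torques about the foot: N_wall · 3.8 sin 51° = 40×10×1.9 cos 51° + 90.1×10×1.2 cos 51° → N_wall = 392.36 N.
ΣF_x = 0: f_floor = N_wall = 392.36 N.
μ_min = f_floor / N_floor = 392.36 / 1301 = 0.3016.

μ_min ≈ 0.302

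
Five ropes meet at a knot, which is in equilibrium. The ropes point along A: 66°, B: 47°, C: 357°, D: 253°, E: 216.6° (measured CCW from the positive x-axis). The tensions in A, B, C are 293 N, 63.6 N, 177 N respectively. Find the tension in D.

Resolve: ΣF_x = 293 cos 66° + 63.6 cos 47° + 177 cos 357° + T_D cos 253° + T_E cos 216.6° = 0.
        ΣF_y = 293 sin 66° + 63.6 sin 47° + 177 sin 357° + T_D sin 253° + T_E sin 216.6° = 0.
The known terms sum to (339.3, 304.9) N, so -0.2924 T_D − 0.8028 T_E = -339.3 and -0.9563 T_D − 0.5962 T_E = -304.9.
Solving simultaneously: T_D = 71.61 N, T_E = 396.6 N.

T_D ≈ 71.6 N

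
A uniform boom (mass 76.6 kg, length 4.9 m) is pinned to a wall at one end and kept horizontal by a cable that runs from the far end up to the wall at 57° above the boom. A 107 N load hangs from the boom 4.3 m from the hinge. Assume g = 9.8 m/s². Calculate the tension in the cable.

Take torques about the hinge: T sin 57° · 4.9 = 76.6×9.8×2.45 + 107×4.3 = 2299.3 N·m.
So T = 2299.3 / (0.8387 × 4.9) = 559.5 N.

T ≈ 560 N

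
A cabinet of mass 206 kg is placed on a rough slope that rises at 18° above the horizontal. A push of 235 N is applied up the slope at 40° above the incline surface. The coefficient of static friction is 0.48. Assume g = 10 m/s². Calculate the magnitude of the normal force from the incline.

N ≈ 1810 N

Axes along / perpendicular to the incline. W sin 18° = 636.6 N down-slope; W cos 18° = 1959 N into the surface.
Perpendicular: N = W cos 18° − P sin 40° = 1959 − 151.1 = 1808 N.
Along incline: P cos 40° + f = W sin 18° (friction acts up-slope) → f = 636.6 − 180 = 456.6 N.
|f| = 456.6 N ≤ μN = 867.9 N, so the cabinet is indeed static.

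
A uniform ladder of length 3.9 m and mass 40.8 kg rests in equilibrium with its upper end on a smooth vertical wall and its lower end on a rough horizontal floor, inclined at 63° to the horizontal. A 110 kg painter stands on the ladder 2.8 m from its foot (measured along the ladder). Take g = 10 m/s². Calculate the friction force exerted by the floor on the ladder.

Torques about the foot: N_wall · 3.9 sin 63° = 40.8×10×1.95 cos 63° + 110×10×2.8 cos 63° → N_wall = 506.34 N.
ΣF_x = 0: f_floor = N_wall = 506.34 N.

f ≈ 506 N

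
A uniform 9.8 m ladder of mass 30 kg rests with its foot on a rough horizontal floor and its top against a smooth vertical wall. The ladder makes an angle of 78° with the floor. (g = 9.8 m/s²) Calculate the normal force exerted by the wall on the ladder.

N_wall ≈ 31.2 N

Torques about the foot: N_wall · 9.8 sin 78° = 30×9.8×4.9 cos 78° → N_wall = 31.246 N.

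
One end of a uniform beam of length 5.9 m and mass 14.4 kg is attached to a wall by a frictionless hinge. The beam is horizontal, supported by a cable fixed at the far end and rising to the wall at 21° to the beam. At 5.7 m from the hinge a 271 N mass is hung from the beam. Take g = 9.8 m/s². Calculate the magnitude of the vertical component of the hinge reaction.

Take torques about the hinge: T sin 21° · 5.9 = 14.4×9.8×2.95 + 271×5.7 = 1961 N·m.
So T = 1961 / (0.3584 × 5.9) = 927.46 N.
ΣF_y = 0: H_y = (14.4×9.8 + 271) − T sin 21° = 412.12 − 332.37 = 79.746 N.

|H_y| ≈ 79.7 N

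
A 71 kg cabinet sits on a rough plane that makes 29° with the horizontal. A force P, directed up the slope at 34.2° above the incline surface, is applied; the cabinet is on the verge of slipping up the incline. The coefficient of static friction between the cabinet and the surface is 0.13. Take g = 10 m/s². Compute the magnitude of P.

On the verge of sliding up the incline, friction equals μN and acts down the slope.
Perpendicular: N + P sin 34.2° = W cos 29° = 621 N.
Along incline: P cos 34.2° = W sin 29° + μN  with W sin 29° = 344.2 N.
Solving the pair for P and N: P = 472.1 N, N = 355.6 N (and f = μN = 46.23 N).

P ≈ 472 N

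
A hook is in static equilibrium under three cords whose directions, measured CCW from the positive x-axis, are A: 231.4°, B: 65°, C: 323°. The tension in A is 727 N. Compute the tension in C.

Resolve: ΣF_x = 727 cos 231.4° + T_B cos 65° + T_C cos 323° = 0.
        ΣF_y = 727 sin 231.4° + T_B sin 65° + T_C sin 323° = 0.
The known terms sum to (-453.6, -568.2) N, so 0.4226 T_B + 0.7986 T_C = 453.6 and 0.9063 T_B − 0.6018 T_C = 568.2.
Solving simultaneously: T_B = 743 N, T_C = 174.8 N.

T_C ≈ 175 N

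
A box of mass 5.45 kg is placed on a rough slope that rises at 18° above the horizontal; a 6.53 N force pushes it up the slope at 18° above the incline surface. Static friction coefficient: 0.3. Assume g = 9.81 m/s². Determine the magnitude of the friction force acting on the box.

Axes along / perpendicular to the incline. W sin 18° = 16.52 N down-slope; W cos 18° = 50.85 N into the surface.
Perpendicular: N = W cos 18° − P sin 18° = 50.85 − 2.018 = 48.83 N.
Along incline: P cos 18° + f = W sin 18° (friction acts up-slope) → f = 16.52 − 6.21 = 10.31 N.
|f| = 10.31 N ≤ μN = 14.65 N, so the box is indeed static.

f ≈ 10.3 N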